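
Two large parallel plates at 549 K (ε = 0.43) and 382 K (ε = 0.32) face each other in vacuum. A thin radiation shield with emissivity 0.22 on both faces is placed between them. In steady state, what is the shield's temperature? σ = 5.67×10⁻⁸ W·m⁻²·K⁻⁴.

T_s ≈ 491 K

In steady state the net flux on the hot side equals that on the cold side.
σ(T₁⁴−T_s⁴)/D₁ = σ(T_s⁴−T₂⁴)/D₂, with D₁ = 1/ε₁+1/ε_s−1 = 5.871, D₂ = 1/ε_s+1/ε₂−1 = 6.670.
Solve for T_s⁴: T_s⁴ = (D₂·T₁⁴ + D₁·T₂⁴)/(D₁+D₂) = 5.828×10¹⁰ K⁴.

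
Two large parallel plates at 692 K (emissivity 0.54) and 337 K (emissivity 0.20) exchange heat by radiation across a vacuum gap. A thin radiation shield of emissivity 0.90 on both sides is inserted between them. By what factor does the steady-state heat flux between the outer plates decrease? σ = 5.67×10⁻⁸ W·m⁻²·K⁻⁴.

Without shield: q₀ = σΔ(T⁴)/(1/ε₁+1/ε₂−1) with denominator 5.852.
With shield the two gaps are in series; the resistances add: (1/ε₁+1/ε_s−1)+(1/ε_s+1/ε₂−1) = 1.963+5.111 = 7.074.
Heat-flux ratio q₀/q = 7.074/5.852.

factor ≈ 1.21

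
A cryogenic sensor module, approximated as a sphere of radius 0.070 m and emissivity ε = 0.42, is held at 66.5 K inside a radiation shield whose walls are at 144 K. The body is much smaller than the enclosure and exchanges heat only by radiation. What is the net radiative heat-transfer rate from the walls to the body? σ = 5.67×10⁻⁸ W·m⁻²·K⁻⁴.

For a small grey body in a large enclosure: P_net = εσA(T_body⁴ − T_wall⁴).
A = 4πr² = 0.06158 m²; T_body⁴ − T_wall⁴ = 1.956×10⁷ − 4.300×10⁸ = -4.104×10⁸ K⁴.
|P_net| = 0.42·5.67×10⁻⁸·0.06158·4.104×10⁸.

P_net ≈ 0.602 W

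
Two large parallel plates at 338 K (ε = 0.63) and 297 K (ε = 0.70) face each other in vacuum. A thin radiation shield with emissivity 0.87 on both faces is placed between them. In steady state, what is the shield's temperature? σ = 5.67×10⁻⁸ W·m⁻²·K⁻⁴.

T_s ≈ 318 K

In steady state the net flux on the hot side equals that on the cold side.
σ(T₁⁴−T_s⁴)/D₁ = σ(T_s⁴−T₂⁴)/D₂, with D₁ = 1/ε₁+1/ε_s−1 = 1.737, D₂ = 1/ε_s+1/ε₂−1 = 1.578.
Solve for T_s⁴: T_s⁴ = (D₂·T₁⁴ + D₁·T₂⁴)/(D₁+D₂) = 1.029×10¹⁰ K⁴.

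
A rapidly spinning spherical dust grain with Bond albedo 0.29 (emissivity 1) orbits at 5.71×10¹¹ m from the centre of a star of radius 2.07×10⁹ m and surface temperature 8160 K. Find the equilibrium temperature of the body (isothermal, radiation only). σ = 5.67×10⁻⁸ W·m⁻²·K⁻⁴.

The star's surface emits σT_*⁴; at distance d the flux is S = σT_*⁴(R_*/d)².
S = 5.67×10⁻⁸·(8160)⁴·(2.07×10⁹/5.71×10¹¹)² = 3304 W/m².
For an isothermal sphere T⁴ = (1−a)S/(4σ) = 1.034×10¹⁰ K⁴.

T ≈ 319 K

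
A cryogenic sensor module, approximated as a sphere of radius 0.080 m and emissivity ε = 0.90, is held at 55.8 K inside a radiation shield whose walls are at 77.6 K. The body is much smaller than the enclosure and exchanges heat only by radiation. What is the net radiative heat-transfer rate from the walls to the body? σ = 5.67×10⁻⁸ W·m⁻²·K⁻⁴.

P_net ≈ 0.109 W

For a small grey body in a large enclosure: P_net = εσA(T_body⁴ − T_wall⁴).
A = 4πr² = 0.08042 m²; T_body⁴ − T_wall⁴ = 9.695×10⁶ − 3.626×10⁷ = -2.657×10⁷ K⁴.
|P_net| = 0.90·5.67×10⁻⁸·0.08042·2.657×10⁷.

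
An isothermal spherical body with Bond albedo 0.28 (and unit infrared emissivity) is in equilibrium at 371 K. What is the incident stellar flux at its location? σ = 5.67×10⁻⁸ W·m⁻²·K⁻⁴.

(1−a)S·πr² = σ·4πr²·T⁴ ⇒ S = 4σT⁴/(1−a).
S = 4·5.67×10⁻⁸·1.895×10¹⁰/0.720.

S ≈ 5970 W/m²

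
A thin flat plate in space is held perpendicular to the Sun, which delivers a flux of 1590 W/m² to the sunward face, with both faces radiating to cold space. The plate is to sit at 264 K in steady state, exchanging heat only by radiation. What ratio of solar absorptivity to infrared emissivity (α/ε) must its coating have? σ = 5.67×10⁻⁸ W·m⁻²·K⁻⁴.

Balance: αS·A = εσ·2A·T⁴ ⇒ α/ε = 2σT⁴/S.
α/ε = 2·5.67×10⁻⁸·(264)⁴/1590 = 2·5.67×10⁻⁸·4.858×10⁹/1590.

α/ε ≈ 0.346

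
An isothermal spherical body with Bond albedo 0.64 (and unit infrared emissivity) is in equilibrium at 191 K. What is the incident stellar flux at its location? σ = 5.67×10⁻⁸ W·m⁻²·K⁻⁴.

(1−a)S·πr² = σ·4πr²·T⁴ ⇒ S = 4σT⁴/(1−a).
S = 4·5.67×10⁻⁸·1.331×10⁹/0.360.

S ≈ 838 W/m²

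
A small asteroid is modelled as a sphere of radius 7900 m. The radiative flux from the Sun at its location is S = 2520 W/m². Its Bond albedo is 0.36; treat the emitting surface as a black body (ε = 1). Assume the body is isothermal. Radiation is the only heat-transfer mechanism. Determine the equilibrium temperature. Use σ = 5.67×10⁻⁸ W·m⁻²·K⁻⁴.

T ≈ 290 K

At equilibrium, absorbed power = emitted power.
Absorbing cross-section = πr² = 1.961×10⁸ m²; emitting surface = 4πr² = 7.843×10⁸ m² (ratio 4).
(1−a)S·A_cross = εσ·A_surf·T⁴  ⇒  T⁴ = (1−a)S/(4σ).
T⁴ = 0.640·2520/(4·5.67×10⁻⁸) = 7.111×10⁹ K⁴.
T = (7.111×10⁹)^(1/4).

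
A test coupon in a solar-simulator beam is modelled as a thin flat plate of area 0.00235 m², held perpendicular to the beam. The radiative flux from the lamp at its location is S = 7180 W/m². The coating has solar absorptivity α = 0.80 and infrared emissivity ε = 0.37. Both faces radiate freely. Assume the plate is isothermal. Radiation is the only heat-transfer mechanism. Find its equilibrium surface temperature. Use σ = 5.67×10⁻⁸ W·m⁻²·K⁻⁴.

At equilibrium, absorbed power = emitted power.
Absorbing cross-section = A = 0.002350 m²; emitting surface = 2A = 0.004700 m² (ratio 2).
αS·A_cross = εσ·A_surf·T⁴  ⇒  T⁴ = αS/(ε·2σ).
T⁴ = 0.800·7180/(0.37·2·5.67×10⁻⁸) = 1.369×10¹¹ K⁴.
T = (1.369×10¹¹)^(1/4).

T ≈ 608 K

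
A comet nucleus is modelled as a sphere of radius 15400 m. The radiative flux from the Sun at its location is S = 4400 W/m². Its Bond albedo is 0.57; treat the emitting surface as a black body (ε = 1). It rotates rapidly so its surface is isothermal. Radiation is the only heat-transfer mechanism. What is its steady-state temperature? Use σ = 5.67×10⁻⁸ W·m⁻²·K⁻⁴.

At equilibrium, absorbed power = emitted power.
Absorbing cross-section = πr² = 7.451×10⁸ m²; emitting surface = 4πr² = 2.980×10⁹ m² (ratio 4).
(1−a)S·A_cross = εσ·A_surf·T⁴  ⇒  T⁴ = (1−a)S/(4σ).
T⁴ = 0.430·4400/(4·5.67×10⁻⁸) = 8.342×10⁹ K⁴.
T = (8.342×10⁹)^(1/4).

T ≈ 302 K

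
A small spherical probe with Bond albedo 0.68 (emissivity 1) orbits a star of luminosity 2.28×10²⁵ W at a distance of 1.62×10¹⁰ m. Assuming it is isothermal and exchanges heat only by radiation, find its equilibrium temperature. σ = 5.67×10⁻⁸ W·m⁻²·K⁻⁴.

First find the stellar flux at distance d: S = L/(4πd²) = 2.28×10²⁵/(4π·(1.62×10¹⁰)²) = 6913 W/m².
For an isothermal sphere, absorbed (1−a)S·πr² = emitted σ·4πr²·T⁴, so T⁴ = (1−a)S/(4σ).
T⁴ = 0.320·6913/(4·5.67×10⁻⁸) = 9.754×10⁹ K⁴.

T ≈ 314 K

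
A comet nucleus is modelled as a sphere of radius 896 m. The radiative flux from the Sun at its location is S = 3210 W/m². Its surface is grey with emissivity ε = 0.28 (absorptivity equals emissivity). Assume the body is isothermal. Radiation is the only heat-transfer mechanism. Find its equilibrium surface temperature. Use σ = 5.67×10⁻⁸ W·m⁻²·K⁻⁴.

At equilibrium, absorbed power = emitted power.
Absorbing cross-section = πr² = 2.522×10⁶ m²; emitting surface = 4πr² = 1.009×10⁷ m² (ratio 4).
εS·A_cross = εσ·A_surf·T⁴  ⇒  T⁴ = S/(4σ)   (ε cancels).
T⁴ = 3210/(4·5.67×10⁻⁸) = 1.415×10¹⁰ K⁴.
T = (1.415×10¹⁰)^(1/4).

T ≈ 345 K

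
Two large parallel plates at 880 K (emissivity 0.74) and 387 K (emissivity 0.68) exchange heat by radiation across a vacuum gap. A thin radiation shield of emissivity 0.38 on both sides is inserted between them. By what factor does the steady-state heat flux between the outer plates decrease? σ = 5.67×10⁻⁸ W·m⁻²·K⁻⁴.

Without shield: q₀ = σΔ(T⁴)/(1/ε₁+1/ε₂−1) with denominator 1.822.
With shield the two gaps are in series; the resistances add: (1/ε₁+1/ε_s−1)+(1/ε_s+1/ε₂−1) = 2.983+3.102 = 6.085.
Heat-flux ratio q₀/q = 6.085/1.822.

factor ≈ 3.34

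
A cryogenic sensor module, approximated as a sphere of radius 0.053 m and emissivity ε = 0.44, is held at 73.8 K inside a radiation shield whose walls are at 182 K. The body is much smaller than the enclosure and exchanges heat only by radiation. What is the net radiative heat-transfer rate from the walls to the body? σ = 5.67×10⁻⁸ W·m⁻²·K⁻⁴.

For a small grey body in a large enclosure: P_net = εσA(T_body⁴ − T_wall⁴).
A = 4πr² = 0.03530 m²; T_body⁴ − T_wall⁴ = 2.966×10⁷ − 1.097×10⁹ = -1.068×10⁹ K⁴.
|P_net| = 0.44·5.67×10⁻⁸·0.03530·1.068×10⁹.

P_net ≈ 0.940 W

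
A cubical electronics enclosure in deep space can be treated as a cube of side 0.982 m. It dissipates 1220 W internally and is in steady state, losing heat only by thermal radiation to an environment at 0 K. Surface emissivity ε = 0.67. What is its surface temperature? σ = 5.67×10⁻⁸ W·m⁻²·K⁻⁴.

Steady state: internal power = radiated power, P = εσA T⁴.
Radiating area A = 6L² = 5.786 m².
T⁴ = P/(εσA) = 1220/(0.67·5.67×10⁻⁸·5.786) = 5.550×10⁹ K⁴.
T = (5.550×10⁹)^(1/4).

T ≈ 273 K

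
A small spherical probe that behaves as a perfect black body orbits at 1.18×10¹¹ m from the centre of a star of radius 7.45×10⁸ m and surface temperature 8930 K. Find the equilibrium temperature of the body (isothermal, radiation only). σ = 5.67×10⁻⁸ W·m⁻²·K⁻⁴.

T ≈ 502 K

The star's surface emits σT_*⁴; at distance d the flux is S = σT_*⁴(R_*/d)².
S = 5.67×10⁻⁸·(8930)⁴·(7.45×10⁸/1.18×10¹¹)² = 14370 W/m².
For an isothermal sphere T⁴ = (1−a)S/(4σ) = 6.337×10¹⁰ K⁴.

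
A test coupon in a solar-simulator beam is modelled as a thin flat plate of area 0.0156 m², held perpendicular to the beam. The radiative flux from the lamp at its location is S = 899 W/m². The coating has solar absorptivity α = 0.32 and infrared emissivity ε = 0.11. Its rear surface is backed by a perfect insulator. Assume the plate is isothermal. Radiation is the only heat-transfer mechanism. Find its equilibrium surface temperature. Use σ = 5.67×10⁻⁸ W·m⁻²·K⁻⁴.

At equilibrium, absorbed power = emitted power.
Absorbing cross-section = A = 0.01560 m²; emitting surface = A = 0.01560 m² (ratio 1).
αS·A_cross = εσ·A_surf·T⁴  ⇒  T⁴ = αS/(ε·1σ).
T⁴ = 0.320·899/(0.11·1·5.67×10⁻⁸) = 4.612×10¹⁰ K⁴.
T = (4.612×10¹⁰)^(1/4).

T ≈ 463 K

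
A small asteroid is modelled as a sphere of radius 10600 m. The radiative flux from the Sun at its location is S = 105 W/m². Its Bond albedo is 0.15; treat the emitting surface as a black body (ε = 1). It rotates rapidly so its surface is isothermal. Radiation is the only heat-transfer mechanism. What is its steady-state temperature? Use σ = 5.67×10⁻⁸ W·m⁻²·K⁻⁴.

T ≈ 141 K

At equilibrium, absorbed power = emitted power.
Absorbing cross-section = πr² = 3.530×10⁸ m²; emitting surface = 4πr² = 1.412×10⁹ m² (ratio 4).
(1−a)S·A_cross = εσ·A_surf·T⁴  ⇒  T⁴ = (1−a)S/(4σ).
T⁴ = 0.850·105/(4·5.67×10⁻⁸) = 3.935×10⁸ K⁴.
T = (3.935×10⁸)^(1/4).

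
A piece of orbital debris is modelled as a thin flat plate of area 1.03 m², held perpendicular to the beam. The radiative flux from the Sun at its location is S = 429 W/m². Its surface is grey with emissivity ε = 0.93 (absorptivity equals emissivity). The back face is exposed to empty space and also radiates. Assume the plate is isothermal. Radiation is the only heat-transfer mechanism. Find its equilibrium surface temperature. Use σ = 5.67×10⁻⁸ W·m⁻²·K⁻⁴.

At equilibrium, absorbed power = emitted power.
Absorbing cross-section = A = 1.030 m²; emitting surface = 2A = 2.060 m² (ratio 2).
εS·A_cross = εσ·A_surf·T⁴  ⇒  T⁴ = S/(2σ)   (ε cancels).
T⁴ = 429/(2·5.67×10⁻⁸) = 3.783×10⁹ K⁴.
T = (3.783×10⁹)^(1/4).

T ≈ 248 K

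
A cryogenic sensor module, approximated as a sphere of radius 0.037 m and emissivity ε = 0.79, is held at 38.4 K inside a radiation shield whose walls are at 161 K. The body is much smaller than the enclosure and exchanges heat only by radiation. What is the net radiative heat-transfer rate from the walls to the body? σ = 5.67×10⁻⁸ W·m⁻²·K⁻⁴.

P_net ≈ 0.516 W

For a small grey body in a large enclosure: P_net = εσA(T_body⁴ − T_wall⁴).
A = 4πr² = 0.01720 m²; T_body⁴ − T_wall⁴ = 2.174×10⁶ − 6.719×10⁸ = -6.697×10⁸ K⁴.
|P_net| = 0.79·5.67×10⁻⁸·0.01720·6.697×10⁸.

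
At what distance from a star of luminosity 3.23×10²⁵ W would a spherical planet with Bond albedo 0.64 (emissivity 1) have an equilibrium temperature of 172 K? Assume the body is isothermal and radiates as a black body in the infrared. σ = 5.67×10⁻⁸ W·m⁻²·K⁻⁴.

For an isothermal black-emitting sphere, (1−a)S·πr² = σ·4πr²·T⁴ ⇒ S = 4σT⁴/(1−a).
S = 4·5.67×10⁻⁸·(172)⁴/0.360 = 551.4 W/m².
Flux falls as S = L/(4πd²), so d = √(L/(4πS)) = √(3.23×10²⁵/(4π·551.4)).

d ≈ 6.83×10¹⁰ m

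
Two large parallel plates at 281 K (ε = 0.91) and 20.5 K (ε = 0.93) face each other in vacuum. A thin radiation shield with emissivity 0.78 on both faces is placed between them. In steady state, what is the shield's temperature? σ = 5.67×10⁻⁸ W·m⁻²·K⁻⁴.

In steady state the net flux on the hot side equals that on the cold side.
σ(T₁⁴−T_s⁴)/D₁ = σ(T_s⁴−T₂⁴)/D₂, with D₁ = 1/ε₁+1/ε_s−1 = 1.381, D₂ = 1/ε_s+1/ε₂−1 = 1.357.
Solve for T_s⁴: T_s⁴ = (D₂·T₁⁴ + D₁·T₂⁴)/(D₁+D₂) = 3.091×10⁹ K⁴.

T_s ≈ 236 K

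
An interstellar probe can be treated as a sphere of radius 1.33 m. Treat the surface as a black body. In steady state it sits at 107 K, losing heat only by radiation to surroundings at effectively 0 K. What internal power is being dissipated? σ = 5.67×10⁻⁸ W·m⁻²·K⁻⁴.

P ≈ 165 W

Steady state: P = εσA T⁴.
A = 4πr² = 22.23 m²; T⁴ = (107)⁴ = 1.311×10⁸ K⁴.
P = 1.0 × 5.67×10⁻⁸ × 22.23 × 1.311×10⁸.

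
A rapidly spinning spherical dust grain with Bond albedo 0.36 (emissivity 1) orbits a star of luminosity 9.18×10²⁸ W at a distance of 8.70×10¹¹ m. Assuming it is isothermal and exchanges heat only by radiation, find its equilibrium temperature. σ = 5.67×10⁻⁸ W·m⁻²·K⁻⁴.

First find the stellar flux at distance d: S = L/(4πd²) = 9.18×10²⁸/(4π·(8.70×10¹¹)²) = 9651 W/m².
For an isothermal sphere, absorbed (1−a)S·πr² = emitted σ·4πr²·T⁴, so T⁴ = (1−a)S/(4σ).
T⁴ = 0.640·9651/(4·5.67×10⁻⁸) = 2.724×10¹⁰ K⁴.

T ≈ 406 K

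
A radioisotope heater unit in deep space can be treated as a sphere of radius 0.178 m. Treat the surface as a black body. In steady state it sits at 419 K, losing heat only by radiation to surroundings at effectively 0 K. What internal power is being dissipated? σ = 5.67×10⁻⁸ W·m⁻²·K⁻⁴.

P ≈ 696 W

Steady state: P = εσA T⁴.
A = 4πr² = 0.3982 m²; T⁴ = (419)⁴ = 3.082×10¹⁰ K⁴.
P = 1.0 × 5.67×10⁻⁸ × 0.3982 × 3.082×10¹⁰.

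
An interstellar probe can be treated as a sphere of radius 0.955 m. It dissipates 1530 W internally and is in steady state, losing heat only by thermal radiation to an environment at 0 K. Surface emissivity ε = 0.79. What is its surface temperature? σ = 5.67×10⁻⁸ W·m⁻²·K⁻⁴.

T ≈ 234 K

Steady state: internal power = radiated power, P = εσA T⁴.
Radiating area A = 4πr² = 11.46 m².
T⁴ = P/(εσA) = 1530/(0.79·5.67×10⁻⁸·11.46) = 2.980×10⁹ K⁴.
T = (2.980×10⁹)^(1/4).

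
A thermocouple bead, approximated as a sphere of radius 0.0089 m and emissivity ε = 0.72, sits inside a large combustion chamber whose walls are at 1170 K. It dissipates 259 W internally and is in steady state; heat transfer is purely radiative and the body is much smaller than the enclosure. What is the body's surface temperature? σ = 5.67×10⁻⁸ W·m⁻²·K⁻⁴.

For a small grey body in a large enclosure, net radiated power = εσA(T⁴ − T_w⁴).
Steady state: P = εσA(T⁴ − T_w⁴) with A = 4πr² = 9.954×10⁻⁴ m².
T⁴ = P/(εσA) + T_w⁴ = 259/(0.72·5.67×10⁻⁸·9.954×10⁻⁴) + (1170)⁴
    = 6.374×10¹² + 1.874×10¹² = 8.248×10¹² K⁴.

T ≈ 1690 K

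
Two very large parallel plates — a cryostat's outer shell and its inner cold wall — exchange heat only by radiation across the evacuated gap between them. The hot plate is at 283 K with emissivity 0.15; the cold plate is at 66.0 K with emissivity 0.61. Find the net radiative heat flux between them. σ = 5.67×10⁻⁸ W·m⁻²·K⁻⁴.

q ≈ 49.6 W/m²

For two infinite grey parallel plates, q = σ(T₁⁴ − T₂⁴)/(1/ε₁ + 1/ε₂ − 1).
T₁⁴ − T₂⁴ = 6.414×10⁹ − 1.897×10⁷ = 6.395×10⁹ K⁴.
1/ε₁ + 1/ε₂ − 1 = 6.667 + 1.639 − 1 = 7.306.
q = 5.67×10⁻⁸ × 6.395×10⁹ / 7.306.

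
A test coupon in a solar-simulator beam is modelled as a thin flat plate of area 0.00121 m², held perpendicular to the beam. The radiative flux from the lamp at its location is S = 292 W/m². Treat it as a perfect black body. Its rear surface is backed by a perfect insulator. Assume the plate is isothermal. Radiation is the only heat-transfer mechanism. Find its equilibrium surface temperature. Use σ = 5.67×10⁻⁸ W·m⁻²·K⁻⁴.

At equilibrium, absorbed power = emitted power.
Absorbing cross-section = A = 0.001210 m²; emitting surface = A = 0.001210 m² (ratio 1).
S·A_cross = εσ·A_surf·T⁴  ⇒  T⁴ = S/(1σ).
T⁴ = 1.00·292/(1·5.67×10⁻⁸) = 5.150×10⁹ K⁴.
T = (5.150×10⁹)^(1/4).

T ≈ 268 K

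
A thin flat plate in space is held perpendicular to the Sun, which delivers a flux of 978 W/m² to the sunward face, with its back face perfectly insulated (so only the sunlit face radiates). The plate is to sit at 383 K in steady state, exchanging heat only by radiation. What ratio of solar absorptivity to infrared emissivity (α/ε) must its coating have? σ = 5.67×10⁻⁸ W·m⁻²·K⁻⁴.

Balance: αS·A = εσ·1A·T⁴ ⇒ α/ε = σT⁴/S.
α/ε = 5.67×10⁻⁸·(383)⁴/978 = 5.67×10⁻⁸·2.152×10¹⁰/978.

α/ε ≈ 1.25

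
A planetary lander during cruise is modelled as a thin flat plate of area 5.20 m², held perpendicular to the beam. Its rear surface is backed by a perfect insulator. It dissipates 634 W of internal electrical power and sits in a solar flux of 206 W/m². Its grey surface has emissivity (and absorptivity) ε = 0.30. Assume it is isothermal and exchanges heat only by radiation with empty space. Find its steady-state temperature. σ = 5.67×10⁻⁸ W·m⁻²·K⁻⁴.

T ≈ 322 K

At steady state, absorbed solar power + internal power = radiated power.
Absorbed: α·S·A_cross = 0.30·206·5.200 = 321.4 W (cross-section A).
Total input = 321.4 + 634 = 955.4 W.
Radiated: εσ·A_surf·T⁴ with A_surf = A = 5.200 m².
T⁴ = 955.4/(0.30·5.67×10⁻⁸·5.200) = 1.080×10¹⁰ K⁴.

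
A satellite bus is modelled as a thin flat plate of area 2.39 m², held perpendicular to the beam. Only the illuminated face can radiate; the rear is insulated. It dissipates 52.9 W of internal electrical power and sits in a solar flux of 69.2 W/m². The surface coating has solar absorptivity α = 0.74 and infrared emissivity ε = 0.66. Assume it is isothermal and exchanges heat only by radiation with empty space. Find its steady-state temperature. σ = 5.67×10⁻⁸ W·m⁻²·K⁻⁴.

At steady state, absorbed solar power + internal power = radiated power.
Absorbed: α·S·A_cross = 0.74·69.2·2.390 = 122.4 W (cross-section A).
Total input = 122.4 + 52.9 = 175.3 W.
Radiated: εσ·A_surf·T⁴ with A_surf = A = 2.390 m².
T⁴ = 175.3/(0.66·5.67×10⁻⁸·2.390) = 1.960×10⁹ K⁴.

T ≈ 210 K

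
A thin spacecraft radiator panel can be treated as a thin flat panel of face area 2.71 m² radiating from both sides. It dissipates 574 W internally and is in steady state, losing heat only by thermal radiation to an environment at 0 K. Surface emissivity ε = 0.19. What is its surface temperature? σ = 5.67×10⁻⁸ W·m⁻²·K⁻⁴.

Steady state: internal power = radiated power, P = εσA T⁴.
Radiating area A = 2·2.71 = 5.420 m².
T⁴ = P/(εσA) = 574/(0.19·5.67×10⁻⁸·5.420) = 9.831×10⁹ K⁴.
T = (9.831×10⁹)^(1/4).

T ≈ 315 K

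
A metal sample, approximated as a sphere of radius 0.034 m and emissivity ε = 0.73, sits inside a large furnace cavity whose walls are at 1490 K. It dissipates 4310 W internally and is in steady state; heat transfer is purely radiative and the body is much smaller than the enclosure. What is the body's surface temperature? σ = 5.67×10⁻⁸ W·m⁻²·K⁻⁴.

For a small grey body in a large enclosure, net radiated power = εσA(T⁴ − T_w⁴).
Steady state: P = εσA(T⁴ − T_w⁴) with A = 4πr² = 0.01453 m².
T⁴ = P/(εσA) + T_w⁴ = 4310/(0.73·5.67×10⁻⁸·0.01453) + (1490)⁴
    = 7.168×10¹² + 4.929×10¹² = 1.210×10¹³ K⁴.

T ≈ 1860 K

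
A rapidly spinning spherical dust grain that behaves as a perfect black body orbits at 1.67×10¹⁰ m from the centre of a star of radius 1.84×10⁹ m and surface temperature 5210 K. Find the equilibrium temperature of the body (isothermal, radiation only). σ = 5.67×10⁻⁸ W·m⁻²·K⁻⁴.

T ≈ 1220 K

The star's surface emits σT_*⁴; at distance d the flux is S = σT_*⁴(R_*/d)².
S = 5.67×10⁻⁸·(5210)⁴·(1.84×10⁹/1.67×10¹⁰)² = 5.072×10⁵ W/m².
For an isothermal sphere T⁴ = (1−a)S/(4σ) = 2.236×10¹² K⁴.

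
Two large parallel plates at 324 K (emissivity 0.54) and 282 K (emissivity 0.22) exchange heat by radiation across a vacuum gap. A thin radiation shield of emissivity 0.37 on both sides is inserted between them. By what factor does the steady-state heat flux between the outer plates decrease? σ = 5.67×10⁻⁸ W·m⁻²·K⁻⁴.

factor ≈ 1.82

Without shield: q₀ = σΔ(T⁴)/(1/ε₁+1/ε₂−1) with denominator 5.397.
With shield the two gaps are in series; the resistances add: (1/ε₁+1/ε_s−1)+(1/ε_s+1/ε₂−1) = 3.555+6.248 = 9.803.
Heat-flux ratio q₀/q = 9.803/5.397.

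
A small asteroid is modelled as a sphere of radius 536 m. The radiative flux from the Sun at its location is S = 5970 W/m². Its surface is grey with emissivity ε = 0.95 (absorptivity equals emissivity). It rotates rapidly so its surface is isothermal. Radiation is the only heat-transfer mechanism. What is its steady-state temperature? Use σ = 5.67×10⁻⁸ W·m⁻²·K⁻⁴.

At equilibrium, absorbed power = emitted power.
Absorbing cross-section = πr² = 9.026×10⁵ m²; emitting surface = 4πr² = 3.610×10⁶ m² (ratio 4).
εS·A_cross = εσ·A_surf·T⁴  ⇒  T⁴ = S/(4σ)   (ε cancels).
T⁴ = 5970/(4·5.67×10⁻⁸) = 2.632×10¹⁰ K⁴.
T = (2.632×10¹⁰)^(1/4).

T ≈ 403 K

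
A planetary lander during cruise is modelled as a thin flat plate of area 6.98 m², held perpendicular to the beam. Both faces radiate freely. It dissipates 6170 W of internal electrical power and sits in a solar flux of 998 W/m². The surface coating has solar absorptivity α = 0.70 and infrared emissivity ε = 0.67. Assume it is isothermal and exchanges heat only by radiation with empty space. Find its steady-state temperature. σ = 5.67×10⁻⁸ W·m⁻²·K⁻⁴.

T ≈ 380 K

At steady state, absorbed solar power + internal power = radiated power.
Absorbed: α·S·A_cross = 0.70·998·6.980 = 4876 W (cross-section A).
Total input = 4876 + 6170 = 11050 W.
Radiated: εσ·A_surf·T⁴ with A_surf = 2A = 13.96 m².
T⁴ = 11050/(0.67·5.67×10⁻⁸·13.96) = 2.083×10¹⁰ K⁴.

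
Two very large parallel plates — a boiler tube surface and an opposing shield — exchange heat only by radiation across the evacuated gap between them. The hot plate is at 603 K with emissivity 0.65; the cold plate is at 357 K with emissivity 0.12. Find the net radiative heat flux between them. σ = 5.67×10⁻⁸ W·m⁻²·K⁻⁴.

q ≈ 741 W/m²

For two infinite grey parallel plates, q = σ(T₁⁴ − T₂⁴)/(1/ε₁ + 1/ε₂ − 1).
T₁⁴ − T₂⁴ = 1.322×10¹¹ − 1.624×10¹⁰ = 1.160×10¹¹ K⁴.
1/ε₁ + 1/ε₂ − 1 = 1.538 + 8.333 − 1 = 8.872.
q = 5.67×10⁻⁸ × 1.160×10¹¹ / 8.872.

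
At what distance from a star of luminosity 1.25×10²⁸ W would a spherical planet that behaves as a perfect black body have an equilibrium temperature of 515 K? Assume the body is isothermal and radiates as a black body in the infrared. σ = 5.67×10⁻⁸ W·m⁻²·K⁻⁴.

d ≈ 2.50×10¹¹ m

For an isothermal black-emitting sphere, (1−a)S·πr² = σ·4πr²·T⁴ ⇒ S = 4σT⁴/(1−a).
S = 4·5.67×10⁻⁸·(515)⁴/1.00 = 15950 W/m².
Flux falls as S = L/(4πd²), so d = √(L/(4πS)) = √(1.25×10²⁸/(4π·15950)).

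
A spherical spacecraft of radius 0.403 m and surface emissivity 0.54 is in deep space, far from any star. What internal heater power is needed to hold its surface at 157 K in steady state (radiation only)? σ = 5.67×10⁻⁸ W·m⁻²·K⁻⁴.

P = εσ·4πr²·T⁴.
4πr² = 2.041 m²; T⁴ = 6.076×10⁸ K⁴.
P = 0.54·5.67×10⁻⁸·2.041·6.076×10⁸.

P ≈ 38.0 W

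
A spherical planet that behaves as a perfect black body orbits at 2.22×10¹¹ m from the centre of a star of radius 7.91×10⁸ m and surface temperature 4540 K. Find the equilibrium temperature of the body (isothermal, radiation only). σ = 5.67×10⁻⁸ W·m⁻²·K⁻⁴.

T ≈ 192 K

The star's surface emits σT_*⁴; at distance d the flux is S = σT_*⁴(R_*/d)².
S = 5.67×10⁻⁸·(4540)⁴·(7.91×10⁸/2.22×10¹¹)² = 305.8 W/m².
For an isothermal sphere T⁴ = (1−a)S/(4σ) = 1.348×10⁹ K⁴.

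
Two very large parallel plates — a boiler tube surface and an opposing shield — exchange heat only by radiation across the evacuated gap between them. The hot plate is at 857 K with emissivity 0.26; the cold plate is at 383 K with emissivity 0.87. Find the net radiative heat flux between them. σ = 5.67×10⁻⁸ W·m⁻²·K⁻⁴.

q ≈ 7350 W/m²

For two infinite grey parallel plates, q = σ(T₁⁴ − T₂⁴)/(1/ε₁ + 1/ε₂ − 1).
T₁⁴ − T₂⁴ = 5.394×10¹¹ − 2.152×10¹⁰ = 5.179×10¹¹ K⁴.
1/ε₁ + 1/ε₂ − 1 = 3.846 + 1.149 − 1 = 3.996.
q = 5.67×10⁻⁸ × 5.179×10¹¹ / 3.996.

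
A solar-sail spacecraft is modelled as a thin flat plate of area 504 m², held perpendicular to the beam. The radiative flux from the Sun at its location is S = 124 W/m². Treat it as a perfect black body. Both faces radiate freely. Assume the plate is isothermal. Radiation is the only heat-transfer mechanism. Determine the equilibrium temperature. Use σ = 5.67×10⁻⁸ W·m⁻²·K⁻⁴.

At equilibrium, absorbed power = emitted power.
Absorbing cross-section = A = 504.0 m²; emitting surface = 2A = 1008 m² (ratio 2).
S·A_cross = εσ·A_surf·T⁴  ⇒  T⁴ = S/(2σ).
T⁴ = 1.00·124/(2·5.67×10⁻⁸) = 1.093×10⁹ K⁴.
T = (1.093×10⁹)^(1/4).

T ≈ 182 K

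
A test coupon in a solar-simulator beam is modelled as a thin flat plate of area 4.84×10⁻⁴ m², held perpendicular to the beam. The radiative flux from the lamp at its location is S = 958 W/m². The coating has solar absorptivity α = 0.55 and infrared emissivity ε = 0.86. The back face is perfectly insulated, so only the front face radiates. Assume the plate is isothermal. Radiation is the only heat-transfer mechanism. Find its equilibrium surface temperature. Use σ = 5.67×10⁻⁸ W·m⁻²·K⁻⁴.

T ≈ 322 K

At equilibrium, absorbed power = emitted power.
Absorbing cross-section = A = 4.840×10⁻⁴ m²; emitting surface = A = 4.840×10⁻⁴ m² (ratio 1).
αS·A_cross = εσ·A_surf·T⁴  ⇒  T⁴ = αS/(ε·1σ).
T⁴ = 0.550·958/(0.86·1·5.67×10⁻⁸) = 1.081×10¹⁰ K⁴.
T = (1.081×10¹⁰)^(1/4).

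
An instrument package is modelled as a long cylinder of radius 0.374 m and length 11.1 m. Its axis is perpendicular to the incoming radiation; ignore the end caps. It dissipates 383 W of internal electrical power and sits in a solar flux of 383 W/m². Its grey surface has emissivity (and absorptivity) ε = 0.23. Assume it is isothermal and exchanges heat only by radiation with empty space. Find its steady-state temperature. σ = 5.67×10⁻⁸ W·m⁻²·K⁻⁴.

At steady state, absorbed solar power + internal power = radiated power.
Absorbed: α·S·A_cross = 0.23·383·8.303 = 731.4 W (cross-section 2rL).
Total input = 731.4 + 383 = 1114 W.
Radiated: εσ·A_surf·T⁴ with A_surf = 2πrL = 26.08 m².
T⁴ = 1114/(0.23·5.67×10⁻⁸·26.08) = 3.276×10⁹ K⁴.

T ≈ 239 K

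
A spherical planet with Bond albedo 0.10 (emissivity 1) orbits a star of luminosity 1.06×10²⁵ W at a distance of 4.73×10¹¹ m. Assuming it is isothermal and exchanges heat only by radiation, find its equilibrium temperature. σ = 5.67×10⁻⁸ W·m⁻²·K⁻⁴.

T ≈ 62.2 K

First find the stellar flux at distance d: S = L/(4πd²) = 1.06×10²⁵/(4π·(4.73×10¹¹)²) = 3.770 W/m².
For an isothermal sphere, absorbed (1−a)S·πr² = emitted σ·4πr²·T⁴, so T⁴ = (1−a)S/(4σ).
T⁴ = 0.900·3.770/(4·5.67×10⁻⁸) = 1.496×10⁷ K⁴.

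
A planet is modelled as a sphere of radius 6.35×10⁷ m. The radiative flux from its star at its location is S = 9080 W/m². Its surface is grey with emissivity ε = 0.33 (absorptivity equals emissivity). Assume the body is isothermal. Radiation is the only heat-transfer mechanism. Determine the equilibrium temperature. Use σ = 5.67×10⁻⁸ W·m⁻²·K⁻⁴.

T ≈ 447 K

At equilibrium, absorbed power = emitted power.
Absorbing cross-section = πr² = 1.267×10¹⁶ m²; emitting surface = 4πr² = 5.067×10¹⁶ m² (ratio 4).
εS·A_cross = εσ·A_surf·T⁴  ⇒  T⁴ = S/(4σ)   (ε cancels).
T⁴ = 9080/(4·5.67×10⁻⁸) = 4.004×10¹⁰ K⁴.
T = (4.004×10¹⁰)^(1/4).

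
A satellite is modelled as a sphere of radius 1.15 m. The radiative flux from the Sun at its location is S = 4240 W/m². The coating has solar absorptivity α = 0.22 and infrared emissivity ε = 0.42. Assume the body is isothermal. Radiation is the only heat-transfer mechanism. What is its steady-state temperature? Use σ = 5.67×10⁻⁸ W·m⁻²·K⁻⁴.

At equilibrium, absorbed power = emitted power.
Absorbing cross-section = πr² = 4.155 m²; emitting surface = 4πr² = 16.62 m² (ratio 4).
αS·A_cross = εσ·A_surf·T⁴  ⇒  T⁴ = αS/(ε·4σ).
T⁴ = 0.220·4240/(0.42·4·5.67×10⁻⁸) = 9.793×10⁹ K⁴.
T = (9.793×10⁹)^(1/4).

T ≈ 315 K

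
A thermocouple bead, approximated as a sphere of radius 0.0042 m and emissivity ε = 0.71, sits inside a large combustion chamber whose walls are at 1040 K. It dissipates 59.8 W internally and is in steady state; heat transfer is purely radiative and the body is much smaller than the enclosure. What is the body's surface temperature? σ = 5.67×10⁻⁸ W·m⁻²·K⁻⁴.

T ≈ 1670 K

For a small grey body in a large enclosure, net radiated power = εσA(T⁴ − T_w⁴).
Steady state: P = εσA(T⁴ − T_w⁴) with A = 4πr² = 2.217×10⁻⁴ m².
T⁴ = P/(εσA) + T_w⁴ = 59.8/(0.71·5.67×10⁻⁸·2.217×10⁻⁴) + (1040)⁴
    = 6.701×10¹² + 1.170×10¹² = 7.871×10¹² K⁴.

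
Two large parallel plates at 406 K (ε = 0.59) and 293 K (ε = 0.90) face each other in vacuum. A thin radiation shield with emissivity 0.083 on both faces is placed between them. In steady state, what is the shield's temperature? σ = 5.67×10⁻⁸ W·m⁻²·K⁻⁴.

In steady state the net flux on the hot side equals that on the cold side.
σ(T₁⁴−T_s⁴)/D₁ = σ(T_s⁴−T₂⁴)/D₂, with D₁ = 1/ε₁+1/ε_s−1 = 12.74, D₂ = 1/ε_s+1/ε₂−1 = 12.16.
Solve for T_s⁴: T_s⁴ = (D₂·T₁⁴ + D₁·T₂⁴)/(D₁+D₂) = 1.704×10¹⁰ K⁴.

T_s ≈ 361 K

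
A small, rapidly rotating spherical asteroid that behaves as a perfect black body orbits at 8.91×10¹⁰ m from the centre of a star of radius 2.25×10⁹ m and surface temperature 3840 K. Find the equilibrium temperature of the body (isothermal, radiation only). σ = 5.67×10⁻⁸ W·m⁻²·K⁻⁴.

T ≈ 431 K

The star's surface emits σT_*⁴; at distance d the flux is S = σT_*⁴(R_*/d)².
S = 5.67×10⁻⁸·(3840)⁴·(2.25×10⁹/8.91×10¹⁰)² = 7862 W/m².
For an isothermal sphere T⁴ = (1−a)S/(4σ) = 3.466×10¹⁰ K⁴.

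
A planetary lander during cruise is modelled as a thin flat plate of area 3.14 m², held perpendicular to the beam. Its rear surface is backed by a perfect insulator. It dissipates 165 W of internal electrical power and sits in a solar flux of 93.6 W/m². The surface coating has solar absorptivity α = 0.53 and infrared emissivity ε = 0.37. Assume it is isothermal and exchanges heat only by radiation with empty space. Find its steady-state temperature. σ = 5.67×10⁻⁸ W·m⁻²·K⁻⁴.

At steady state, absorbed solar power + internal power = radiated power.
Absorbed: α·S·A_cross = 0.53·93.6·3.140 = 155.8 W (cross-section A).
Total input = 155.8 + 165 = 320.8 W.
Radiated: εσ·A_surf·T⁴ with A_surf = A = 3.140 m².
T⁴ = 320.8/(0.37·5.67×10⁻⁸·3.140) = 4.869×10⁹ K⁴.

T ≈ 264 K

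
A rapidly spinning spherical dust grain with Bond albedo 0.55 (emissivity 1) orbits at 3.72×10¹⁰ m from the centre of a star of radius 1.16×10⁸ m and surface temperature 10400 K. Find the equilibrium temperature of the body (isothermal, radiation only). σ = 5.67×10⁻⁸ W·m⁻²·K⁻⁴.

The star's surface emits σT_*⁴; at distance d the flux is S = σT_*⁴(R_*/d)².
S = 5.67×10⁻⁸·(10400)⁴·(1.16×10⁸/3.72×10¹⁰)² = 6450 W/m².
For an isothermal sphere T⁴ = (1−a)S/(4σ) = 1.280×10¹⁰ K⁴.

T ≈ 336 K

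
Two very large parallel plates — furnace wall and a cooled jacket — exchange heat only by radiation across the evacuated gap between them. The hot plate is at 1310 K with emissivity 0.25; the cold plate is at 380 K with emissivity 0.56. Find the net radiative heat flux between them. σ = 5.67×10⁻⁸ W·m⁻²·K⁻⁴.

q ≈ 34600 W/m²

For two infinite grey parallel plates, q = σ(T₁⁴ − T₂⁴)/(1/ε₁ + 1/ε₂ − 1).
T₁⁴ − T₂⁴ = 2.945×10¹² − 2.085×10¹⁰ = 2.924×10¹² K⁴.
1/ε₁ + 1/ε₂ − 1 = 4.000 + 1.786 − 1 = 4.786.
q = 5.67×10⁻⁸ × 2.924×10¹² / 4.786.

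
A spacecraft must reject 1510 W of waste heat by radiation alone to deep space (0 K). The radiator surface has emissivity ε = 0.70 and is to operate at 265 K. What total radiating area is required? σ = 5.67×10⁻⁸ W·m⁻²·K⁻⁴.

A ≈ 7.71 m²

P = εσA T⁴ ⇒ A = P/(εσT⁴).
T⁴ = 4.932×10⁹ K⁴.
A = 1510/(0.70 × 5.67×10⁻⁸ × 4.932×10⁹).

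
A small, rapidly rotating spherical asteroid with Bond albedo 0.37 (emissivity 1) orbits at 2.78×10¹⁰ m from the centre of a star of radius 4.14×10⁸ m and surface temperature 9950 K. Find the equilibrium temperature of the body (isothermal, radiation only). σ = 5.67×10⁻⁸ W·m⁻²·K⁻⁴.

The star's surface emits σT_*⁴; at distance d the flux is S = σT_*⁴(R_*/d)².
S = 5.67×10⁻⁸·(9950)⁴·(4.14×10⁸/2.78×10¹⁰)² = 1.232×10⁵ W/m².
For an isothermal sphere T⁴ = (1−a)S/(4σ) = 3.424×10¹¹ K⁴.

T ≈ 765 K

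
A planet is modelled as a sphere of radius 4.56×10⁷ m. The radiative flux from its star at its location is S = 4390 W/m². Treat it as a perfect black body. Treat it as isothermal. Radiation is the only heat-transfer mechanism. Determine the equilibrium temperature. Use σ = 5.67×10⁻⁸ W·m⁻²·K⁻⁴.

T ≈ 373 K

At equilibrium, absorbed power = emitted power.
Absorbing cross-section = πr² = 6.533×10¹⁵ m²; emitting surface = 4πr² = 2.613×10¹⁶ m² (ratio 4).
S·A_cross = εσ·A_surf·T⁴  ⇒  T⁴ = S/(4σ).
T⁴ = 1.00·4390/(4·5.67×10⁻⁸) = 1.936×10¹⁰ K⁴.
T = (1.936×10¹⁰)^(1/4).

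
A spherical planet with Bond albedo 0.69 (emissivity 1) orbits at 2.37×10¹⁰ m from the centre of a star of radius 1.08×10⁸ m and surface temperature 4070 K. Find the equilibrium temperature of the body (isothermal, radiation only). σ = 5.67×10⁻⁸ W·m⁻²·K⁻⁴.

T ≈ 145 K

The star's surface emits σT_*⁴; at distance d the flux is S = σT_*⁴(R_*/d)².
S = 5.67×10⁻⁸·(4070)⁴·(1.08×10⁸/2.37×10¹⁰)² = 323.1 W/m².
For an isothermal sphere T⁴ = (1−a)S/(4σ) = 4.416×10⁸ K⁴.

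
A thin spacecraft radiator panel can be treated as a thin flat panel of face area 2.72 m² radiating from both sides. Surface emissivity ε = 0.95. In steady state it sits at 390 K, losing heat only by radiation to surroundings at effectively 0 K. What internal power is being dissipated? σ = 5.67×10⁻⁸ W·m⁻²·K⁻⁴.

P ≈ 6780 W

Steady state: P = εσA T⁴.
A = 2·2.72 = 5.440 m²; T⁴ = (390)⁴ = 2.313×10¹⁰ K⁴.
P = 0.95 × 5.67×10⁻⁸ × 5.440 × 2.313×10¹⁰.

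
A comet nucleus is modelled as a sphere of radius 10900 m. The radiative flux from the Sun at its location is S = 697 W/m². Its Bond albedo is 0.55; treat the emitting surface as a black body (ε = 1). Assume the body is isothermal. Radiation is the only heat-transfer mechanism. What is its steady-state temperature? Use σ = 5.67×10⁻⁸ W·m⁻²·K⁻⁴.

T ≈ 193 K

At equilibrium, absorbed power = emitted power.
Absorbing cross-section = πr² = 3.733×10⁸ m²; emitting surface = 4πr² = 1.493×10⁹ m² (ratio 4).
(1−a)S·A_cross = εσ·A_surf·T⁴  ⇒  T⁴ = (1−a)S/(4σ).
T⁴ = 0.450·697/(4·5.67×10⁻⁸) = 1.383×10⁹ K⁴.
T = (1.383×10⁹)^(1/4).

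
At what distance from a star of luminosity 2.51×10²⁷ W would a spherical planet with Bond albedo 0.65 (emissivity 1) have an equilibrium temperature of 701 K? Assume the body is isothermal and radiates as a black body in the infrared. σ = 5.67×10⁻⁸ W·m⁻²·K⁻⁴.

For an isothermal black-emitting sphere, (1−a)S·πr² = σ·4πr²·T⁴ ⇒ S = 4σT⁴/(1−a).
S = 4·5.67×10⁻⁸·(701)⁴/0.350 = 1.565×10⁵ W/m².
Flux falls as S = L/(4πd²), so d = √(L/(4πS)) = √(2.51×10²⁷/(4π·1.565×10⁵)).

d ≈ 3.57×10¹⁰ m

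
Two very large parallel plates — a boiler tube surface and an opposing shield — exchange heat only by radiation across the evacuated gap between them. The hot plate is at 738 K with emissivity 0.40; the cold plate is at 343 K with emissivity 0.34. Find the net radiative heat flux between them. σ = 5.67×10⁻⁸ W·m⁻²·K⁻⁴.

For two infinite grey parallel plates, q = σ(T₁⁴ − T₂⁴)/(1/ε₁ + 1/ε₂ − 1).
T₁⁴ − T₂⁴ = 2.966×10¹¹ − 1.384×10¹⁰ = 2.828×10¹¹ K⁴.
1/ε₁ + 1/ε₂ − 1 = 2.500 + 2.941 − 1 = 4.441.
q = 5.67×10⁻⁸ × 2.828×10¹¹ / 4.441.

q ≈ 3610 W/m²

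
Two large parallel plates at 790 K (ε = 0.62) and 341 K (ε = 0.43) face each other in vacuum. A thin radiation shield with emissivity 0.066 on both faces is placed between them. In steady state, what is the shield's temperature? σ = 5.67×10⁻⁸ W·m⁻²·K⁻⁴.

In steady state the net flux on the hot side equals that on the cold side.
σ(T₁⁴−T_s⁴)/D₁ = σ(T_s⁴−T₂⁴)/D₂, with D₁ = 1/ε₁+1/ε_s−1 = 15.76, D₂ = 1/ε_s+1/ε₂−1 = 16.48.
Solve for T_s⁴: T_s⁴ = (D₂·T₁⁴ + D₁·T₂⁴)/(D₁+D₂) = 2.057×10¹¹ K⁴.

T_s ≈ 673 K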